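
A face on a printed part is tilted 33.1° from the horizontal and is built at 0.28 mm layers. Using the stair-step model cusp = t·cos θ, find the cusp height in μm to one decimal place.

cos(33.1°) = 0.8377, so cusp = 0.28 × 0.8377 = 0.234556 mm → 234.6 μm.

234.6 μm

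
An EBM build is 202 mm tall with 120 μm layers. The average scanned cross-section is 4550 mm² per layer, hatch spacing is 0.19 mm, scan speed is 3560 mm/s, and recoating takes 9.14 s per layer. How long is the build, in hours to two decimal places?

7.42 hours

Layers = ⌈202/0.12⌉ = 1684.
Per-layer scan distance: 4550 / 0.19 → 23947.4 mm.
Scan time per layer: 23947.4 / 3560 → 6.7268 s.
Per-layer time = 6.7268 + 9.14, so 15.8668 s.
Build time = 1684 × 15.8668 = 26719.6912 s = 7.42 hours.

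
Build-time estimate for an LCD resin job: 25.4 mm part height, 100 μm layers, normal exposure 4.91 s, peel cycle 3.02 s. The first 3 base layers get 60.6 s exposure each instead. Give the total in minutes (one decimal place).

Number of layers: 25.4 / 0.1 → 254 (rounded up).
Bottom layers = 3 × (60.6 + 3.02) = 190.86 s.
Normal layers = 251 × (4.91 + 3.02) = 1990.43 s.
Sum: 190.86 + 1990.43 = 2181.29 s → 36.4 minutes.

36.4 minutes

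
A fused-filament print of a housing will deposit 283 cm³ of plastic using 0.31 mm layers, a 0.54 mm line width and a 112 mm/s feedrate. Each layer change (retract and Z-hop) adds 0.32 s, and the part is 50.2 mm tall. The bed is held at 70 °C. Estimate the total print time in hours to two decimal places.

Extrusion cross-section = 0.31 × 0.54 = 0.1674 mm².
Path length: 283000 mm³ / 0.1674 mm² → 1690561.5 mm.
Print-move time: 1690561.5 / 112 → 15094.3 s.
Layers = ⌈50.2/0.31⌉ = 162.
Z-hop total = 162 × 0.32 = 51.84 s.
Total = 15094.3 + 51.84 = 15146.14 s = 4.21 hours.

4.21 hours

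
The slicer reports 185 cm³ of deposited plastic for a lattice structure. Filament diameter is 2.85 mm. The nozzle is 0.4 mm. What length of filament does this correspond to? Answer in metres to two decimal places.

Cross-section of 2.85 mm filament: π·(2.85/2)² = 6.3794 mm².
L = 185000 mm³ / 6.3794 mm² = 28999.59 mm, i.e. 29.00 m.

29.00 m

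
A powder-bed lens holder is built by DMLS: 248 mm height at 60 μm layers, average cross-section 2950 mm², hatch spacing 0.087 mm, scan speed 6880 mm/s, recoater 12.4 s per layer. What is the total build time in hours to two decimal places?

Layer count = ceil(248 / 0.06) = 4134.
Scan path per layer = 2950 / 0.087 = 33908 mm.
Scan time per layer = 33908 / 6880, so 4.9285 s.
Time per layer: 4.9285 + 12.4 → 17.3285 s.
Total: 4134 × 17.3285 s = 71636.019 s → 19.90 hours.

19.90 hours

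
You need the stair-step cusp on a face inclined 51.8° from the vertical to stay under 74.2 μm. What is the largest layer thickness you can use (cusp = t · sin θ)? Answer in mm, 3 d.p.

0.094 mm

Layer height = cusp / sin(51.8°) = 0.0742 / 0.7859 = 0.094 mm.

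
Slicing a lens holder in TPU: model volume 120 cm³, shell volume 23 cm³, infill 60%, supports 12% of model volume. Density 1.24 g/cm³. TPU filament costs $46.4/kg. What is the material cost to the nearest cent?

$5.50

Interior volume = 120 − 23, so 97 cm³.
Infill volume: 0.60 × 97 → 58.2 cm³.
Support = 0.12 × 120, so 14.4 cm³.
Total extruded: 23 + 58.2 + 14.4 → 95.6 cm³.
Mass = 95.6 × 1.24 = 118.544 g.
Cost = 118.544 g / 1000 × $46.4/kg = $5.50.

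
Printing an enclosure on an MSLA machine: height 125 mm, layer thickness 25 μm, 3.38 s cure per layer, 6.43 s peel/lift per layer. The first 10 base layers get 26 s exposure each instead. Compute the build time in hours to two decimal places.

13.69 hours

Layers = ⌈125/0.025⌉ = 5000.
Base layers = 10 × (26 + 6.43) = 324.3 s.
Normal layers = 4990 × (3.38 + 6.43), so 48951.9 s.
Sum: 324.3 + 48951.9 = 49276.2 s → 13.69 hours.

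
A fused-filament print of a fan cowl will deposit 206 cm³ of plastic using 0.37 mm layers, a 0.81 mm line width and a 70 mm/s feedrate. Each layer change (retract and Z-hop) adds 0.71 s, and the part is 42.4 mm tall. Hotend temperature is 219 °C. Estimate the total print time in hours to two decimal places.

2.75 hours

Bead cross-section = 0.37 × 0.81, so 0.2997 mm².
Path length: 206000 mm³ / 0.2997 mm² → 687354 mm.
Print-move time = 687354 / 70, so 9819.3 s.
Number of layers: 42.4 / 0.37 → 115 (rounded up).
Layer-change overhead = 115 × 0.71 = 81.65 s.
Total = 9819.3 + 81.65 = 9900.95 s = 2.75 hours.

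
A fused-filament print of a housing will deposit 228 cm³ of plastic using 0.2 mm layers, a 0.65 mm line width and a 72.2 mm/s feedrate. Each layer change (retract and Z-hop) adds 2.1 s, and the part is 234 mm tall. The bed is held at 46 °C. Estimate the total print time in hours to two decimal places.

Line area = 0.2 × 0.65, so 0.13 mm².
Toolpath length = 228 cm³ / 0.13 mm² = 228000 / 0.13 = 1753846.2 mm.
Extrusion time: 1753846.2 / 72.2 → 24291.5 s.
Layers = ⌈234/0.2⌉ = 1170.
Layer-change overhead = 1170 × 2.1, so 2457 s.
Altogether 24291.5 + 2457 = 26748.5 s, i.e. 7.43 hours.

7.43 hours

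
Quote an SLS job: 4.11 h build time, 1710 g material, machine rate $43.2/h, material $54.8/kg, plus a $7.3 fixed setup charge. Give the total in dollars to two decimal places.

Machine cost = 43.2 × 4.11, so $177.552.
Feedstock cost = 54.8 × 1710/1000, so $93.708.
Adding setup: 177.552 + 93.708 + 7.3 → $278.56.

$278.56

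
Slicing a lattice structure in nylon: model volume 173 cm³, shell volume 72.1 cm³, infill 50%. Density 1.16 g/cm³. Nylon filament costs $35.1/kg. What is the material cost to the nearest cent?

Interior volume: 173 − 72.1 → 100.9 cm³.
Infill volume = 0.50 × 100.9 = 50.45 cm³.
Total printed volume = 72.1 + 50.45 = 122.55 cm³.
Mass = 122.55 × 1.16, so 142.158 g.
At $35.1/kg: 142.158/1000 × 35.1 = $4.99.

$4.99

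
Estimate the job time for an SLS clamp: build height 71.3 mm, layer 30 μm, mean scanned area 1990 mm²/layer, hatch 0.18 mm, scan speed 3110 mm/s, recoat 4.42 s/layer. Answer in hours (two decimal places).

Layer count = ceil(71.3 / 0.03) = 2377.
Hatch length per layer = 1990 / 0.18 = 11055.6 mm.
Scan time per layer = 11055.6 / 3110, so 3.5549 s.
Layer cycle = 3.5549 + 4.42 = 7.9749 s.
Total: 2377 × 7.9749 s = 18956.3373 s → 5.27 hours.

5.27 hours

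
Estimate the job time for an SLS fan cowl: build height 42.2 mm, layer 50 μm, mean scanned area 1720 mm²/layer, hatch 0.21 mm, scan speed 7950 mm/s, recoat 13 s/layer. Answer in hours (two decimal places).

3.29 hours

Layers = ⌈42.2/0.05⌉ = 844.
Hatch length per layer: 1720 / 0.21 → 8190.5 mm.
Scan time per layer: 8190.5 / 7950 → 1.0303 s.
Time per layer: 1.0303 + 13 → 14.0303 s.
Build time = 844 × 14.0303 = 11841.5732 s = 3.29 hours.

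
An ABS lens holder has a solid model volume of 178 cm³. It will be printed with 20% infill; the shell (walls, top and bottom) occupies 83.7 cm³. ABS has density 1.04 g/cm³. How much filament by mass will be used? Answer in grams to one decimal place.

Volume inside the shell = 178 − 83.7 = 94.3 cm³.
Infill volume: 0.20 × 94.3 → 18.86 cm³.
Deposited volume: 83.7 + 18.86 → 102.56 cm³.
Mass = 102.56 × 1.04 = 106.6624 g.

106.7 g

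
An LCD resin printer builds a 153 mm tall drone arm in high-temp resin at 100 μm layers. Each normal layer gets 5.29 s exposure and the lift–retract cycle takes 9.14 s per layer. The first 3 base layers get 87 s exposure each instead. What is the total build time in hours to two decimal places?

6.20 hours

Layers = ⌈153/0.1⌉ = 1530.
Burn-in layers = 3 × (87 + 9.14), so 288.42 s.
Normal layers = 1527 × (5.29 + 9.14) = 22034.61 s.
Sum: 288.42 + 22034.61 = 22323.03 s → 6.20 hours.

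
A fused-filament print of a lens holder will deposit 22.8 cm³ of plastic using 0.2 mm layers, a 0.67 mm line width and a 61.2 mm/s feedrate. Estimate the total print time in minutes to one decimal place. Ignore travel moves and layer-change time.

46.3 minutes

Bead cross-section = 0.2 × 0.67, so 0.134 mm².
Toolpath length = 22.8 cm³ / 0.134 mm² = 22800 / 0.134 = 170149.3 mm.
Time extruding = 170149.3 / 61.2 = 2780.2 s.
That's 2780.2 s → 46.3 minutes.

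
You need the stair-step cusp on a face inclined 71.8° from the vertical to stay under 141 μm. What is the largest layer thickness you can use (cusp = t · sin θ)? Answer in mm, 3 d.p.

Layer height = cusp / sin(71.8°) = 0.141 / 0.9500 = 0.148 mm.

0.148 mm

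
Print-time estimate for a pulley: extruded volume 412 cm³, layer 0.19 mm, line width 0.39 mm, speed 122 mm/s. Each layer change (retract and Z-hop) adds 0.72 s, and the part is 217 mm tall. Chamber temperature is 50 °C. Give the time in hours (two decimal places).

Extrusion cross-section = 0.19 × 0.39, so 0.0741 mm².
Path length: 412000 mm³ / 0.0741 mm² → 5560054 mm.
Extrusion time: 5560054 / 122 → 45574.2 s.
Number of layers: 217 / 0.19 → 1143 (rounded up).
Layer-change overhead = 1143 × 0.72, so 822.96 s.
Altogether 45574.2 + 822.96 = 46397.16 s, i.e. 12.89 hours.

12.89 hours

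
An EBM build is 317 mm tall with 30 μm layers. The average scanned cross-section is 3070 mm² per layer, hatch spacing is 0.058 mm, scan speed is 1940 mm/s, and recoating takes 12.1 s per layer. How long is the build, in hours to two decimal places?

115.60 hours

Layers = ⌈317/0.03⌉ = 10567.
Per-layer scan distance = 3070 / 0.058 = 52931 mm.
Beam time per layer = 52931 / 1940 = 27.284 s.
Layer cycle = 27.284 + 12.1, so 39.384 s.
Total: 10567 × 39.384 s = 416170.728 s → 115.60 hours.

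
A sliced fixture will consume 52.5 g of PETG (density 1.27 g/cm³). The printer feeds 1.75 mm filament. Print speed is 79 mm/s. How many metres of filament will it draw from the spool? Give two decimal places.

Extruded volume: 52.5/1.27 = 41.3386 cm³ (41338.6 mm³).
Filament cross-section = π × (1.75/2)² = 2.4053 mm².
Length = 41338.6 / 2.4053 = 17186.46 mm = 17.19 m.

17.19 m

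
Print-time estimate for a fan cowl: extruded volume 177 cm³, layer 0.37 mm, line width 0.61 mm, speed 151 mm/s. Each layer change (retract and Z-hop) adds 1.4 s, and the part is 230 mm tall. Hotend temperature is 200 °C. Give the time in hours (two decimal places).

Extrusion cross-section: 0.37 × 0.61 → 0.2257 mm².
Total extruded path = 177000/0.2257 = 784226.8 mm.
Extrusion time = 784226.8 / 151, so 5193.6 s.
Layers = ⌈230/0.37⌉ = 622.
Layer-change overhead = 622 × 1.4, so 870.8 s.
Altogether 5193.6 + 870.8 = 6064.4 s, i.e. 1.68 hours.

1.68 hours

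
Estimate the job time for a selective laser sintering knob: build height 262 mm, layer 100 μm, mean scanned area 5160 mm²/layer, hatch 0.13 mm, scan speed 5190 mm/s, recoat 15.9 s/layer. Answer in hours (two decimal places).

17.14 hours

Layers = ⌈262/0.1⌉ = 2620.
Scan path per layer = 5160 / 0.13 = 39692.3 mm.
Per-layer scan time = 39692.3 / 5190, so 7.6478 s.
Per-layer time = 7.6478 + 15.9 = 23.5478 s.
Build time = 2620 × 23.5478 = 61695.236 s = 17.14 hours.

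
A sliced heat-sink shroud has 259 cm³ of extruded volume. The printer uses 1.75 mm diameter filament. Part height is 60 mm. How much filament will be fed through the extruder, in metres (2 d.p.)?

A = π r² = π × 0.875² = 2.4053 mm².
L = 259000 mm³ / 2.4053 mm² = 107678.88 mm, i.e. 107.68 m.

107.68 m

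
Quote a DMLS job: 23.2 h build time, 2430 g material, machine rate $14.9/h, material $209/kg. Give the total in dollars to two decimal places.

$853.55

Machine cost = 14.9 × 23.2, so $345.68.
Material cost = 209 × 2430/1000, so $507.87.
Job cost: 345.68 + 507.87 = $853.55.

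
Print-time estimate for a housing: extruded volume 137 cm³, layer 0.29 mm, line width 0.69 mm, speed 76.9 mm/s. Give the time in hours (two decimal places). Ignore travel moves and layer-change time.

Line area = 0.29 × 0.69, so 0.2001 mm².
Toolpath length = 137 cm³ / 0.2001 mm² = 137000 / 0.2001 = 684657.7 mm.
Print-move time: 684657.7 / 76.9 → 8903.2 s.
Converting: 8903.2 s = 2.47 hours.

2.47 hours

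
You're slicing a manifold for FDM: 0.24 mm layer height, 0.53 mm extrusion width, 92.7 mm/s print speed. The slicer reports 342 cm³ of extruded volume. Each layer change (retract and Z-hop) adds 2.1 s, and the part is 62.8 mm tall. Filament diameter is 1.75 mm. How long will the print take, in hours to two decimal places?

Extrusion cross-section = 0.24 × 0.53 = 0.1272 mm².
Total extruded path = 342000/0.1272 = 2688679.2 mm.
Time extruding: 2688679.2 / 92.7 → 29004.1 s.
Layer count = ceil(62.8 / 0.24) = 262.
Non-print overhead = 262 × 2.1, so 550.2 s.
Altogether 29004.1 + 550.2 = 29554.3 s, i.e. 8.21 hours.

8.21 hours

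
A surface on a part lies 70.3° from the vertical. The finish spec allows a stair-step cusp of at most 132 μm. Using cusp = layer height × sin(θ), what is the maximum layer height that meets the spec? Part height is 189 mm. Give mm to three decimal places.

Layer height = cusp / sin(70.3°) = 0.132 / 0.9415 = 0.140 mm.

0.140 mm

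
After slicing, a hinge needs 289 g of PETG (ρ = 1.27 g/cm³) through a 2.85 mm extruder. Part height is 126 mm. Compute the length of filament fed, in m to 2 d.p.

Extruded volume: 289/1.27 = 227.5591 cm³ (227559.1 mm³).
Filament cross-section = π × (2.85/2)² = 6.3794 mm².
Length = 227559.1 / 6.3794 = 35670.93 mm = 35.67 m.

35.67 m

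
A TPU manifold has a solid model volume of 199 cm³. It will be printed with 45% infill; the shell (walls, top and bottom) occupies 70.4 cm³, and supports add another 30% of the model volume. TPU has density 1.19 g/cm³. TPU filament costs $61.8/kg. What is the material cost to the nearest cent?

Infill region = 199 − 70.4, so 128.6 cm³.
Infill deposited = 0.45 × 128.6, so 57.87 cm³.
Support = 0.30 × 199 = 59.7 cm³.
Total extruded = 70.4 + 57.87 + 59.7, so 187.97 cm³.
Mass = 187.97 × 1.19 = 223.6843 g.
Cost = 223.6843 g / 1000 × $61.8/kg = $13.82.

$13.82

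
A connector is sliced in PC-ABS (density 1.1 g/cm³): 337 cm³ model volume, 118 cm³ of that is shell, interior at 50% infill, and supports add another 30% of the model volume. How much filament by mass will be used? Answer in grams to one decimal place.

Volume inside the shell = 337 − 118, so 219 cm³.
Infill deposited: 0.50 × 219 → 109.5 cm³.
Support = 0.30 × 337 = 101.1 cm³.
Total printed volume = 118 + 109.5 + 101.1 = 328.6 cm³.
Mass: 328.6 × 1.1 → 361.46 g.

361.5 g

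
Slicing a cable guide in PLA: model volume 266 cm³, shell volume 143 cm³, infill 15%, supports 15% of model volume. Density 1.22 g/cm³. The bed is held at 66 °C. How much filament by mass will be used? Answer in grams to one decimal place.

Volume inside the shell = 266 − 143, so 123 cm³.
Infill deposited = 0.15 × 123 = 18.45 cm³.
Support: 0.15 × 266 → 39.9 cm³.
Total printed volume = 143 + 18.45 + 39.9, so 201.35 cm³.
Mass = 201.35 × 1.22 = 245.647 g.

245.6 g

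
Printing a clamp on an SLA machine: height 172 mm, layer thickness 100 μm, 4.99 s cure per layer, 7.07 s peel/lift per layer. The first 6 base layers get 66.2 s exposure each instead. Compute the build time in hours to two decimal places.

5.86 hours

Layers = ⌈172/0.1⌉ = 1720.
Bottom layers = 6 × (66.2 + 7.07), so 439.62 s.
Regular layers = 1714 × (4.99 + 7.07) = 20670.84 s.
Sum: 439.62 + 20670.84 = 21110.46 s → 5.86 hours.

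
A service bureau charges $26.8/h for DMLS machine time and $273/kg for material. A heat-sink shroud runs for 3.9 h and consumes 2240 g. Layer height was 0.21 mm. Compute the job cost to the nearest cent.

Time charge = 26.8 × 3.9 = $104.52.
Feedstock cost = 273 × 2240/1000 = $611.52.
Total = 104.52 + 611.52 = $716.04.

$716.04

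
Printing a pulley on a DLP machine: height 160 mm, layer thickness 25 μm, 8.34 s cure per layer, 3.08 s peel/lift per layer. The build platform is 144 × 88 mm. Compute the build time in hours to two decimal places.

Number of layers: 160 / 0.025 → 6400 (rounded up).
Cycle time = 8.34 + 3.08, so 11.42 s.
Build time: 6400 × 11.42 s = 73088 s, i.e. 20.30 hours.

20.30 hours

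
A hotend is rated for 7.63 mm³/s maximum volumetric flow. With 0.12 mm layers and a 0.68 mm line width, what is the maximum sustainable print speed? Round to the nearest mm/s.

94 mm/s

A = 0.12 × 0.68 = 0.0816 mm².
Max speed = 7.63 / 0.0816 = 93.50 ≈ 94 mm/s.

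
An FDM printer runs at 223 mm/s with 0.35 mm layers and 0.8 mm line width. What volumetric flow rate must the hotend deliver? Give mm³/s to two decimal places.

62.44

Extrusion cross-section = 0.35 × 0.8, so 0.28 mm².
Q = v·A = 223 × 0.28 = 62.44 mm³/s.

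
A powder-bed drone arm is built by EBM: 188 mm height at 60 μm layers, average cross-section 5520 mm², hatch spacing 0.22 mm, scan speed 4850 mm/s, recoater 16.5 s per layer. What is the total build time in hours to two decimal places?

Layer count = ceil(188 / 0.06) = 3134.
Scan path per layer = 5520 / 0.22 = 25090.9 mm.
Beam time per layer: 25090.9 / 4850 → 5.1734 s.
Time per layer = 5.1734 + 16.5 = 21.6734 s.
Total: 3134 × 21.6734 s = 67924.4356 s → 18.87 hours.

18.87 hours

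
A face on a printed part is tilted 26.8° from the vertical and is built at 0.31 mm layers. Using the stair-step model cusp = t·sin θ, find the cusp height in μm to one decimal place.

Cusp = layer height × sin(26.8°) = 0.31 × 0.4509 = 0.139779 mm = 139.8 μm.

139.8 μm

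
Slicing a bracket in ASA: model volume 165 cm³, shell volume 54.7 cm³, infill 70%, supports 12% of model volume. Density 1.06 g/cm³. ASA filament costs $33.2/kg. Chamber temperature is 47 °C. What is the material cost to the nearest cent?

$5.34

Volume inside the shell = 165 − 54.7, so 110.3 cm³.
Infill volume = 0.70 × 110.3, so 77.21 cm³.
Support = 0.12 × 165 = 19.8 cm³.
Total printed volume = 54.7 + 77.21 + 19.8 = 151.71 cm³.
Mass = 151.71 × 1.06, so 160.8126 g.
At $33.2/kg: 160.8126/1000 × 33.2 = $5.34.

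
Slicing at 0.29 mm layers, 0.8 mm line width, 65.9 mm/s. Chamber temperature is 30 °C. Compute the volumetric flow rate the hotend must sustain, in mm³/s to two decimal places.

15.29

A = 0.29 × 0.8 = 0.232 mm².
Q = v·A = 65.9 × 0.232 = 15.29 mm³/s.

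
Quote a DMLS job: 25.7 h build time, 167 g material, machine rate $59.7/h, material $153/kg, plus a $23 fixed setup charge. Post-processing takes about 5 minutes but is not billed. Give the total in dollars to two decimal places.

Time charge = 59.7 × 25.7 = $1534.29.
Material charge: 153 × 167/1000 → $25.551.
Adding setup: 1534.29 + 25.551 + 23 → 1582.841 ≈ $1582.84.

$1582.84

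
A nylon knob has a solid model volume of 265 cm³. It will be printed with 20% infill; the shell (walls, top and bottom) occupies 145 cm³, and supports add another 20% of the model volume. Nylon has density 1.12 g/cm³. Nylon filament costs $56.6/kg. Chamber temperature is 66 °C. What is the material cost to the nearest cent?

Infill region = 265 − 145, so 120 cm³.
Infill deposited: 0.20 × 120 → 24 cm³.
Support: 0.20 × 265 → 53 cm³.
Total extruded: 145 + 24 + 53 → 222 cm³.
Mass = 222 × 1.12, so 248.64 g.
Cost = 248.64 g / 1000 × $56.6/kg = $14.07.

$14.07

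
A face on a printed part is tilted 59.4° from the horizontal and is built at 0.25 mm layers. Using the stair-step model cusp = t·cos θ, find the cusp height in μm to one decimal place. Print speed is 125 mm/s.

127.3 μm

h_c = t·cos θ = 0.25 × 0.5090 = 0.12725 mm (127.3 μm).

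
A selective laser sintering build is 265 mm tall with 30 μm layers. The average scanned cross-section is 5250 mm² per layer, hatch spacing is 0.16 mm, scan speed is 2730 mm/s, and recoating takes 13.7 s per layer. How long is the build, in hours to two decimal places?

Layer count = ceil(265 / 0.03) = 8834.
Per-layer scan distance: 5250 / 0.16 → 32812.5 mm.
Laser time per layer = 32812.5 / 2730, so 12.0192 s.
Per-layer time = 12.0192 + 13.7 = 25.7192 s.
8834 layers × 25.7192 s/layer = 227203.4128 s, i.e. 63.11 hours.

63.11 hours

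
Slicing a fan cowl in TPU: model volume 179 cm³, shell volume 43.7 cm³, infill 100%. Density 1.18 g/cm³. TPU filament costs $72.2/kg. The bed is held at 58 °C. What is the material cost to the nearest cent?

$15.25

Volume inside the shell = 179 − 43.7 = 135.3 cm³.
Infill volume: 1.00 × 135.3 → 135.3 cm³.
Deposited volume = 43.7 + 135.3, so 179 cm³.
Mass = 179 × 1.18 = 211.22 g.
Cost = 211.22 g / 1000 × $72.2/kg = $15.25.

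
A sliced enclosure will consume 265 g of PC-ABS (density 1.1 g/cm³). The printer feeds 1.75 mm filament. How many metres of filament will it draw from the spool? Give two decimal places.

Volume = 265 g / 1.1 g·cm⁻³ = 240.9091 cm³ = 240909.1 mm³.
Cross-section of 1.75 mm filament: π·(1.75/2)² = 2.4053 mm².
L = V/A = 240909.1/2.4053 = 100157.61 mm → 100.16 m.

100.16 m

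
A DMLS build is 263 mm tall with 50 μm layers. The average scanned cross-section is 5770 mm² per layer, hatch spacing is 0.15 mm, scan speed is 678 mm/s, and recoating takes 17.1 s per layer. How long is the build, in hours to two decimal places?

Number of layers: 263 / 0.05 → 5260 (rounded up).
Scan path per layer = 5770 / 0.15, so 38466.7 mm.
Scan time per layer = 38466.7 / 678 = 56.7355 s.
Per-layer time: 56.7355 + 17.1 → 73.8355 s.
Total: 5260 × 73.8355 s = 388374.73 s → 107.88 hours.

107.88 hours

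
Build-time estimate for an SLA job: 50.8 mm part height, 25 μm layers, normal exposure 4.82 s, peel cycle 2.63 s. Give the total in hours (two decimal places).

4.21 hours

Layer count = ceil(50.8 / 0.025) = 2032.
Per-layer time = 4.82 + 2.63, so 7.45 s.
Total = 2032 × 7.45 = 15138.4 s = 4.21 hours.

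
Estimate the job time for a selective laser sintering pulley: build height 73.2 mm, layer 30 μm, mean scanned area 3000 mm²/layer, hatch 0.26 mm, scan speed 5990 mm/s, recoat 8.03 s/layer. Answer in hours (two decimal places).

Layers = ⌈73.2/0.03⌉ = 2440.
Per-layer scan distance = 3000 / 0.26, so 11538.5 mm.
Laser time per layer = 11538.5 / 5990, so 1.9263 s.
Layer cycle = 1.9263 + 8.03 = 9.9563 s.
Total: 2440 × 9.9563 s = 24293.372 s → 6.75 hours.

6.75 hours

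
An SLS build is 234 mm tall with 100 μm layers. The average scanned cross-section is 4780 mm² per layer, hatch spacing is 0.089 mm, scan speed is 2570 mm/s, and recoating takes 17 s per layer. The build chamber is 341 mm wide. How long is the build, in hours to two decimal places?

Layer count = ceil(234 / 0.1) = 2340.
Hatch length per layer = 4780 / 0.089 = 53707.9 mm.
Per-layer scan time: 53707.9 / 2570 → 20.898 s.
Per-layer time: 20.898 + 17 → 37.898 s.
Build time = 2340 × 37.898 = 88681.32 s = 24.63 hours.

24.63 hours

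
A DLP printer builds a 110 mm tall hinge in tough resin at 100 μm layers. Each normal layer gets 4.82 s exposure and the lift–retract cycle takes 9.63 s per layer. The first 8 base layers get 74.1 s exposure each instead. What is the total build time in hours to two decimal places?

Layer count = ceil(110 / 0.1) = 1100.
Bottom layers: 8 × (74.1 + 9.63) → 669.84 s.
Normal layers = 1092 × (4.82 + 9.63) = 15779.4 s.
Sum: 669.84 + 15779.4 = 16449.24 s → 4.57 hours.

4.57 hours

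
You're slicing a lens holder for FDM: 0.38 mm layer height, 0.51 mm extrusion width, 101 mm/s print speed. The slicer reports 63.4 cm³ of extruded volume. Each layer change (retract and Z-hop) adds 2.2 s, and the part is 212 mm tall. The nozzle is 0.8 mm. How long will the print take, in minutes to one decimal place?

Line area: 0.38 × 0.51 → 0.1938 mm².
Path length: 63400 mm³ / 0.1938 mm² → 327141.4 mm.
Print-move time = 327141.4 / 101 = 3239 s.
Layers = ⌈212/0.38⌉ = 558.
Layer-change overhead: 558 × 2.2 → 1227.6 s.
Altogether 3239 + 1227.6 = 4466.6 s, i.e. 74.4 minutes.

74.4 minutes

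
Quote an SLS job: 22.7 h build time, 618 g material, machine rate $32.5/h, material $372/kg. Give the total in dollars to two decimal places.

Machine cost: 32.5 × 22.7 → $737.75.
Material cost = 372 × 618/1000, so $229.896.
Job cost: 737.75 + 229.896 = 967.646 ≈ $967.65.

$967.65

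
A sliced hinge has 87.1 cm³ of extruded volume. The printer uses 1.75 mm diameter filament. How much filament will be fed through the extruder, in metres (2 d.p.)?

36.21 m

A = π r² = π × 0.875² = 2.4053 mm².
L = 87100 mm³ / 2.4053 mm² = 36211.7 mm, i.e. 36.21 m.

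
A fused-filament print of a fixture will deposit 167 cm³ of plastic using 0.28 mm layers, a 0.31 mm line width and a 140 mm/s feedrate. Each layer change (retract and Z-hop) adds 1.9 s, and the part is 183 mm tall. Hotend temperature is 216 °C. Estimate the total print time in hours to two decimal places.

Extrusion cross-section: 0.28 × 0.31 → 0.0868 mm².
Total extruded path = 167000/0.0868 = 1923963.1 mm.
Time extruding = 1923963.1 / 140 = 13742.6 s.
Layers = ⌈183/0.28⌉ = 654.
Non-print overhead = 654 × 1.9, so 1242.6 s.
Altogether 13742.6 + 1242.6 = 14985.2 s, i.e. 4.16 hours.

4.16 hours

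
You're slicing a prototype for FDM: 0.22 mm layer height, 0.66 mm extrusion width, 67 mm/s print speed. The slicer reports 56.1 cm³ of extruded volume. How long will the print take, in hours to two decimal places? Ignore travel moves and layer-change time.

Bead cross-section: 0.22 × 0.66 → 0.1452 mm².
Total extruded path = 56100/0.1452 = 386363.6 mm.
Time extruding: 386363.6 / 67 → 5766.6 s.
That's 5766.6 s → 1.60 hours.

1.60 hours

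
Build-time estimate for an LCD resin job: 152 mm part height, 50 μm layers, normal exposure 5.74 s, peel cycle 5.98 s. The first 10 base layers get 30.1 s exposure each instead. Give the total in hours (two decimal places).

Layers = ⌈152/0.05⌉ = 3040.
Base layers = 10 × (30.1 + 5.98) = 360.8 s.
Normal layers = 3030 × (5.74 + 5.98) = 35511.6 s.
Sum: 360.8 + 35511.6 = 35872.4 s → 9.96 hours.

9.96 hours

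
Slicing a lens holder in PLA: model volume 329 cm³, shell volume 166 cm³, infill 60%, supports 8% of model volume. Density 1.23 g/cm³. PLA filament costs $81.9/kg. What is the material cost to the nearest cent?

$29.23

Infill region = 329 − 166 = 163 cm³.
Deposited infill = 0.60 × 163, so 97.8 cm³.
Support = 0.08 × 329 = 26.32 cm³.
Total printed volume = 166 + 97.8 + 26.32, so 290.12 cm³.
Mass: 290.12 × 1.23 → 356.8476 g.
At $81.9/kg: 356.8476/1000 × 81.9 = $29.23.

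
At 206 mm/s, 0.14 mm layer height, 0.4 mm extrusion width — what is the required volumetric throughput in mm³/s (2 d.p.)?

11.54

Bead cross-section: 0.14 × 0.4 → 0.056 mm².
Volumetric flow = 206 × 0.056 = 11.54 mm³/s.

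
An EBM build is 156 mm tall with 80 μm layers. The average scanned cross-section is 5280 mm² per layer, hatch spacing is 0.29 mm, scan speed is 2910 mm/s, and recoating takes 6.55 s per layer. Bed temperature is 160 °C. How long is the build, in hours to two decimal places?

6.94 hours

Layer count = ceil(156 / 0.08) = 1950.
Hatch length per layer = 5280 / 0.29 = 18206.9 mm.
Beam time per layer = 18206.9 / 2910 = 6.2567 s.
Per-layer time = 6.2567 + 6.55 = 12.8067 s.
1950 layers × 12.8067 s/layer = 24973.065 s, i.e. 6.94 hours.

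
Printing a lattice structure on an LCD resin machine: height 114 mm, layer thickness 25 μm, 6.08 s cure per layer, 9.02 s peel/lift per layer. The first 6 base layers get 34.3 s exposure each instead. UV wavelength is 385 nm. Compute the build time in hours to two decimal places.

19.17 hours

Number of layers: 114 / 0.025 → 4560 (rounded up).
Burn-in layers = 6 × (34.3 + 9.02) = 259.92 s.
Regular layers = 4554 × (6.08 + 9.02) = 68765.4 s.
Sum: 259.92 + 68765.4 = 69025.32 s → 19.17 hours.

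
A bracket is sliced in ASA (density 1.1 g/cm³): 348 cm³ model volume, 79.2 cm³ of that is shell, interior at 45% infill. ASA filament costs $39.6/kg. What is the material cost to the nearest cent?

Infill region = 348 − 79.2 = 268.8 cm³.
Infill volume = 0.45 × 268.8 = 120.96 cm³.
Total extruded = 79.2 + 120.96, so 200.16 cm³.
Mass = 200.16 × 1.1, so 220.176 g.
At $39.6/kg: 220.176/1000 × 39.6 = $8.72.

$8.72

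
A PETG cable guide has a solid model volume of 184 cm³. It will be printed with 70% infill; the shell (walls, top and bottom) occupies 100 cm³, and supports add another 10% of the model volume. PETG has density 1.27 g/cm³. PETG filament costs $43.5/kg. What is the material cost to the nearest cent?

Infill region = 184 − 100 = 84 cm³.
Infill deposited: 0.70 × 84 → 58.8 cm³.
Support = 0.10 × 184, so 18.4 cm³.
Total printed volume = 100 + 58.8 + 18.4, so 177.2 cm³.
Mass: 177.2 × 1.27 → 225.044 g.
Cost = 225.044 g / 1000 × $43.5/kg = $9.79.

$9.79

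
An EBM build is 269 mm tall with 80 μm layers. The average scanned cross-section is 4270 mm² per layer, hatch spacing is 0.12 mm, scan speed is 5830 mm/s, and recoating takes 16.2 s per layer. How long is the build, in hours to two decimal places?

Number of layers: 269 / 0.08 → 3363 (rounded up).
Hatch length per layer = 4270 / 0.12, so 35583.3 mm.
Scan time per layer = 35583.3 / 5830, so 6.1035 s.
Layer cycle = 6.1035 + 16.2 = 22.3035 s.
Build time = 3363 × 22.3035 = 75006.6705 s = 20.84 hours.

20.84 hours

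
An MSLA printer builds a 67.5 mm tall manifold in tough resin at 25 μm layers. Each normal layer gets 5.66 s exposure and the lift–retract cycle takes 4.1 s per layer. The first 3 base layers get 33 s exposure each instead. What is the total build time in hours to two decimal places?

7.34 hours

Layers = ⌈67.5/0.025⌉ = 2700.
Base layers: 3 × (33 + 4.1) → 111.3 s.
Remaining layers = 2697 × (5.66 + 4.1), so 26322.72 s.
Sum: 111.3 + 26322.72 = 26434.02 s → 7.34 hours.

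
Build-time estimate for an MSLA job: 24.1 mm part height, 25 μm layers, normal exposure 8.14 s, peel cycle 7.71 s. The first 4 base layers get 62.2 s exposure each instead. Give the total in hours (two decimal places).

4.30 hours

Layers = ⌈24.1/0.025⌉ = 964.
Burn-in layers = 4 × (62.2 + 7.71) = 279.64 s.
Regular layers: 960 × (8.14 + 7.71) → 15216 s.
Total = 279.64 + 15216 = 15495.64 s = 4.30 hours.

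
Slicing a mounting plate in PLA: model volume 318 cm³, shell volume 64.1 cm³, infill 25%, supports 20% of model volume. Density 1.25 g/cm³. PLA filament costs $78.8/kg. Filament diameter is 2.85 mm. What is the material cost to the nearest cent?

$18.83

Interior volume: 318 − 64.1 → 253.9 cm³.
Infill volume = 0.25 × 253.9, so 63.475 cm³.
Support = 0.20 × 318 = 63.6 cm³.
Total printed volume = 64.1 + 63.475 + 63.6, so 191.175 cm³.
Mass = 191.175 × 1.25 = 238.96875 g.
Cost = 238.96875 g / 1000 × $78.8/kg = $18.83.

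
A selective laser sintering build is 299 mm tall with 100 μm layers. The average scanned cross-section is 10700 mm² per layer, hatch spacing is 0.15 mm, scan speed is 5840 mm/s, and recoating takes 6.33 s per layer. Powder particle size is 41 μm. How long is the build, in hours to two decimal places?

15.40 hours

Layer count = ceil(299 / 0.1) = 2990.
Hatch length per layer = 10700 / 0.15, so 71333.3 mm.
Per-layer scan time = 71333.3 / 5840, so 12.2146 s.
Time per layer = 12.2146 + 6.33, so 18.5446 s.
2990 layers × 18.5446 s/layer = 55448.354 s, i.e. 15.40 hours.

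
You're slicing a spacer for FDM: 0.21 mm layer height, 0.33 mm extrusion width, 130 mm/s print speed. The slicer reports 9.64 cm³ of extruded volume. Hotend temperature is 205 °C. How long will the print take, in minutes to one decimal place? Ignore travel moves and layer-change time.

Bead cross-section = 0.21 × 0.33, so 0.0693 mm².
Path length: 9640 mm³ / 0.0693 mm² → 139105.3 mm.
Extrusion time = 139105.3 / 130, so 1070 s.
1070 s = 17.8 minutes.

17.8 minutes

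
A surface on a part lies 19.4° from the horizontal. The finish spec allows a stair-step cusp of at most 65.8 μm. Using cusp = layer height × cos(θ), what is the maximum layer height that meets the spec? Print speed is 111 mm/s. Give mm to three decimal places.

cos(19.4°) = 0.9432; t_max = 0.0658/0.9432 = 0.070 mm.

0.070 mm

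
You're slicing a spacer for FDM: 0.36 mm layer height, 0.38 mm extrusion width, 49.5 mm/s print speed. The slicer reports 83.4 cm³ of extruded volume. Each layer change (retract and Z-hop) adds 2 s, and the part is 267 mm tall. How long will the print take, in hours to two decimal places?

3.83 hours

Line area: 0.36 × 0.38 → 0.1368 mm².
Total extruded path = 83400/0.1368 = 609649.1 mm.
Extrusion time = 609649.1 / 49.5, so 12316.1 s.
Layers = ⌈267/0.36⌉ = 742.
Non-print overhead = 742 × 2, so 1484 s.
Total = 12316.1 + 1484 = 13800.1 s = 3.83 hours.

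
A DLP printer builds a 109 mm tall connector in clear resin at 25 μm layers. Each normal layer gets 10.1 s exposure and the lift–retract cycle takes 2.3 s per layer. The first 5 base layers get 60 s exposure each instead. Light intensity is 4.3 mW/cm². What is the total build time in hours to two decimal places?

Layer count = ceil(109 / 0.025) = 4360.
Bottom layers = 5 × (60 + 2.3) = 311.5 s.
Regular layers = 4355 × (10.1 + 2.3) = 54002 s.
Total = 311.5 + 54002 = 54313.5 s = 15.09 hours.

15.09 hours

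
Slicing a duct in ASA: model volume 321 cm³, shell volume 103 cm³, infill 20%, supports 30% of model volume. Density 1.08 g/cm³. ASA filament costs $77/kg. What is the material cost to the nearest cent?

Interior volume = 321 − 103 = 218 cm³.
Infill deposited: 0.20 × 218 → 43.6 cm³.
Support = 0.30 × 321, so 96.3 cm³.
Total extruded: 103 + 43.6 + 96.3 → 242.9 cm³.
Mass = 242.9 × 1.08, so 262.332 g.
At $77/kg: 262.332/1000 × 77 = $20.20.

$20.20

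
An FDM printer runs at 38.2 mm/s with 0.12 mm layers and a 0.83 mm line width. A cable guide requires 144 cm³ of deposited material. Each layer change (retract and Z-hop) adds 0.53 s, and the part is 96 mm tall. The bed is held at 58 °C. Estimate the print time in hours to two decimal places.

10.63 hours

Bead cross-section: 0.12 × 0.83 → 0.0996 mm².
Path length: 144000 mm³ / 0.0996 mm² → 1445783.1 mm.
Print-move time: 1445783.1 / 38.2 → 37847.7 s.
Number of layers: 96 / 0.12 → 800 (rounded up).
Layer-change overhead = 800 × 0.53, so 424 s.
Altogether 37847.7 + 424 = 38271.7 s, i.e. 10.63 hours.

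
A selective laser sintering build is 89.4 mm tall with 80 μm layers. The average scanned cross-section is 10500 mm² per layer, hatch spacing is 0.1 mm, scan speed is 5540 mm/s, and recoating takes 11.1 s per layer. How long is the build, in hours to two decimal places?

Layer count = ceil(89.4 / 0.08) = 1118.
Scan path per layer: 10500 / 0.1 → 105000 mm.
Laser time per layer = 105000 / 5540 = 18.9531 s.
Layer cycle = 18.9531 + 11.1, so 30.0531 s.
Build time = 1118 × 30.0531 = 33599.3658 s = 9.33 hours.

9.33 hours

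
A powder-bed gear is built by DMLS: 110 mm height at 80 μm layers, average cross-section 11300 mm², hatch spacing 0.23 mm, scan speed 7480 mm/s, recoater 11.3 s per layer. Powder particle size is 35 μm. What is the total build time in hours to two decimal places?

6.82 hours

Layers = ⌈110/0.08⌉ = 1375.
Hatch length per layer: 11300 / 0.23 → 49130.4 mm.
Laser time per layer: 49130.4 / 7480 → 6.5682 s.
Per-layer time = 6.5682 + 11.3 = 17.8682 s.
Total: 1375 × 17.8682 s = 24568.775 s → 6.82 hours.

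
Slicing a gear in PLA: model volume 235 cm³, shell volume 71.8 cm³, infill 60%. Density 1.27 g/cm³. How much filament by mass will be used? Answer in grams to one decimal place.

Volume inside the shell = 235 − 71.8 = 163.2 cm³.
Infill deposited = 0.60 × 163.2, so 97.92 cm³.
Total printed volume = 71.8 + 97.92 = 169.72 cm³.
Mass: 169.72 × 1.27 → 215.5444 g.

215.5 g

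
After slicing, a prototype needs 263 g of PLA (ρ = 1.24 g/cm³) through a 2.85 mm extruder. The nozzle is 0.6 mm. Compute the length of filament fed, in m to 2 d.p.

Volume = 263 g / 1.24 g·cm⁻³ = 212.0968 cm³ = 212096.8 mm³.
Cross-section of 2.85 mm filament: π·(2.85/2)² = 6.3794 mm².
Length = 212096.8 / 6.3794 = 33247.14 mm = 33.25 m.

33.25 m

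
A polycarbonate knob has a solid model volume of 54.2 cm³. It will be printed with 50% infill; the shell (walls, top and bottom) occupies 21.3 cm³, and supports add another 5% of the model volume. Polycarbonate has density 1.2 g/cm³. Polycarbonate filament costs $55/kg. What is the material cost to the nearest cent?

Volume inside the shell = 54.2 − 21.3 = 32.9 cm³.
Infill volume = 0.50 × 32.9, so 16.45 cm³.
Support = 0.05 × 54.2, so 2.71 cm³.
Total printed volume = 21.3 + 16.45 + 2.71 = 40.46 cm³.
Mass = 40.46 × 1.2, so 48.552 g.
At $55/kg: 48.552/1000 × 55 = $2.67.

$2.67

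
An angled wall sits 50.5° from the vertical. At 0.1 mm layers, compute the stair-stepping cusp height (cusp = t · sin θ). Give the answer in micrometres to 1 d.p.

h_c = t·sin θ = 0.1 × 0.7716 = 0.07716 mm (77.2 μm).

77.2 μm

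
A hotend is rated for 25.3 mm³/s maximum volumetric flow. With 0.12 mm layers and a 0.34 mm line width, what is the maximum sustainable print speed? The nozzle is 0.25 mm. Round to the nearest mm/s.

Extrusion cross-section: 0.12 × 0.34 → 0.0408 mm².
Max speed = 25.3 / 0.0408 = 620.10 ≈ 620 mm/s.

620 mm/s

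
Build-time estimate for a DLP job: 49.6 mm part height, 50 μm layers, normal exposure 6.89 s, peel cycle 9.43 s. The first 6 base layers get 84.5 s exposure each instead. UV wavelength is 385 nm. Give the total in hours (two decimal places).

Layer count = ceil(49.6 / 0.05) = 992.
Burn-in layers: 6 × (84.5 + 9.43) → 563.58 s.
Normal layers = 986 × (6.89 + 9.43) = 16091.52 s.
Total = 563.58 + 16091.52 = 16655.1 s = 4.63 hours.

4.63 hours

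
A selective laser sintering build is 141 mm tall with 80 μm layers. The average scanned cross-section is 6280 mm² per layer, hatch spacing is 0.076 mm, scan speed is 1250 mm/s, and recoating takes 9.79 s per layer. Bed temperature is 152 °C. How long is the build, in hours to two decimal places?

37.17 hours

Layers = ⌈141/0.08⌉ = 1763.
Per-layer scan distance: 6280 / 0.076 → 82631.6 mm.
Laser time per layer: 82631.6 / 1250 → 66.1053 s.
Per-layer time = 66.1053 + 9.79 = 75.8953 s.
Build time = 1763 × 75.8953 = 133803.4139 s = 37.17 hours.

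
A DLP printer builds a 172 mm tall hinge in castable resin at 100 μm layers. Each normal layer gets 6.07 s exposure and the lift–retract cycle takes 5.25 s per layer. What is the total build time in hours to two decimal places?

Layer count = ceil(172 / 0.1) = 1720.
Per-layer time = 6.07 + 5.25 = 11.32 s.
Total = 1720 × 11.32 = 19470.4 s = 5.41 hours.

5.41 hours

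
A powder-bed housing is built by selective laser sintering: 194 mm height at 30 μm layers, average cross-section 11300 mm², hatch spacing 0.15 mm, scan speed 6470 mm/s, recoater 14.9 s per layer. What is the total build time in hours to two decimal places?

Layer count = ceil(194 / 0.03) = 6467.
Scan path per layer: 11300 / 0.15 → 75333.3 mm.
Scan time per layer: 75333.3 / 6470 → 11.6435 s.
Layer cycle = 11.6435 + 14.9, so 26.5435 s.
Build time = 6467 × 26.5435 = 171656.8145 s = 47.68 hours.

47.68 hours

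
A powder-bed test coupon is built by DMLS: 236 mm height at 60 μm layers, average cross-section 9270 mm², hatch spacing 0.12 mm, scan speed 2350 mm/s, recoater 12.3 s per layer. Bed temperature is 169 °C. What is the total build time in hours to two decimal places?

49.36 hours

Layer count = ceil(236 / 0.06) = 3934.
Hatch length per layer: 9270 / 0.12 → 77250 mm.
Laser time per layer = 77250 / 2350 = 32.8723 s.
Layer cycle: 32.8723 + 12.3 → 45.1723 s.
Build time = 3934 × 45.1723 = 177707.8282 s = 49.36 hours.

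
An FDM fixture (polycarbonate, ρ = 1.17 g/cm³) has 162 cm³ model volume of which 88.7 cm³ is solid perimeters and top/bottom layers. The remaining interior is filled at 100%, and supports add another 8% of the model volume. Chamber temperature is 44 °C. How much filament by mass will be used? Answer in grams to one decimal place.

Volume inside the shell = 162 − 88.7, so 73.3 cm³.
Infill deposited = 1.00 × 73.3, so 73.3 cm³.
Support = 0.08 × 162, so 12.96 cm³.
Total printed volume: 88.7 + 73.3 + 12.96 → 174.96 cm³.
Mass = 174.96 × 1.17, so 204.7032 g.

204.7 g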